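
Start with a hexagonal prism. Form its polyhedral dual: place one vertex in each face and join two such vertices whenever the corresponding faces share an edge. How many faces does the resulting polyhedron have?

The base solid has V = 12, E = 18, F = 8.
The dual swaps V and F and preserves E: V′ = F = 8, E′ = E = 18, F′ = V = 12.

12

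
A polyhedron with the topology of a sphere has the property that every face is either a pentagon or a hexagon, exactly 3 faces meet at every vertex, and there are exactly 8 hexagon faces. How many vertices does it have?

Let x be the number of pentagons; then F = 8 + x.
Edge–face incidences: 2E = 6·8 + 5·x = 48 + 5x.
Every vertex has degree 3, so 3V = 2E.
Euler: V − E + F = 2 ⇒ (2E)/3 − E + (8 + x) = 2.
Multiply by 6: 2·(2E) − 3·(2E) + 6·(8 + x) = 12, i.e. 48 + 6x − (48 + 5x) = 12.
Collecting terms: x = 12.
Then 2E = 48 + 5·12 = 108, so E = 54, V = 2E/3 = 36, F = 8 + 12 = 20.

36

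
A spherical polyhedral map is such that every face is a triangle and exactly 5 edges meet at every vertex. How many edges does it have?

30

Each face has 3 edges and each edge borders two faces, so 2E = 3F.
Each vertex has degree 5, so 5V = 2E and hence V = 3F/5.
Euler: V − E + F = 2 ⇒ (3F/5) − (3F/2) + F = 2.
Multiply by 10: (6 − 15 + 10)F = 20, i.e. 1F = 20.
So F = 20, E = 3·20/2 = 30, V = 3·20/5 = 12.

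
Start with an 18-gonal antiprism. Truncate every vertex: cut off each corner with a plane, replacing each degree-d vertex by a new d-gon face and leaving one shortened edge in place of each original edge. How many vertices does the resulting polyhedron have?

The base solid has V = 36, E = 72, F = 38.
Truncation replaces each original edge-end by a new vertex, so V′ = 2E = 144.
Each original edge survives, and each old vertex of degree d contributes d new edges; summing degrees gives Σd = 2E, so E′ = E + 2E = 3E = 216.
Each original face survives and each original vertex becomes one new face: F′ = F + V = 74.

144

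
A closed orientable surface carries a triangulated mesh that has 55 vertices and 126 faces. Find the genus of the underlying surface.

Every face is a triangle, so 2E = 3·126 = 378, giving E = 189.
χ = V − E + F = 55 − 189 + 126 = -8.
For a closed orientable surface χ = 2 − 2g, so g = (2 − (-8))/2 = 5.

5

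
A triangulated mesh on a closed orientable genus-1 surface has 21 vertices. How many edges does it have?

63

χ = 2 − 2·1 = 0, and every face is a triangle so 3F = 2E.
V − E + F = 0 with E = 3F/2 gives 21 − (3/2 − 1)·F = 0, so F = 42 and E = 63.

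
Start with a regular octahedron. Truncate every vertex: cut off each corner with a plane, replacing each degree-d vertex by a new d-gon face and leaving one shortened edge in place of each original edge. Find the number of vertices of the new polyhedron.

24

The base solid has V = 6, E = 12, F = 8.
Truncation replaces each original edge-end by a new vertex, so V′ = 2E = 24.
Each original edge survives, and each old vertex of degree d contributes d new edges; summing degrees gives Σd = 2E, so E′ = E + 2E = 3E = 36.
Each original face survives and each original vertex becomes one new face: F′ = F + V = 14.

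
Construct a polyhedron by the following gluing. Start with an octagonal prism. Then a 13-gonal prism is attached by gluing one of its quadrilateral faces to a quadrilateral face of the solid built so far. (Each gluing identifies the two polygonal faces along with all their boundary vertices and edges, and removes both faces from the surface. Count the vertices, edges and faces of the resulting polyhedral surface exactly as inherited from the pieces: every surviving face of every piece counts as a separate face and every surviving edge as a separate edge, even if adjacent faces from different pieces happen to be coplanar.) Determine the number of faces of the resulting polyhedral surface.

An octagonal prism: V=16, E=24, F=10.
Attach a 13-gonal prism (V=26, E=39, F=15) along a 4-gon: merge 4 vertices and 4 edges, delete both glued faces → V=38, E=59, F=23.
Check: V − E + F = 38 − 59 + 23 = 2.

23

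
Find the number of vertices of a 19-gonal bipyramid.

21

A bipyramid over an n-gon has 2n triangular faces and n + 2 vertices: V = 19 + 2 = 21, E = 3·19 = 57, F = 2·19 = 38.
Check: V − E + F = 21 − 57 + 38 = 2.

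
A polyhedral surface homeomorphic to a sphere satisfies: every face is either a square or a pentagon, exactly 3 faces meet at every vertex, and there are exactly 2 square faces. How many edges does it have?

Let x be the number of pentagons; then F = 2 + x.
Edge–face incidences: 2E = 4·2 + 5·x = 8 + 5x.
Every vertex has degree 3, so 3V = 2E.
Euler: V − E + F = 2 ⇒ (2E)/3 − E + (2 + x) = 2.
Multiply by 6: 2·(2E) − 3·(2E) + 6·(2 + x) = 12, i.e. 12 + 6x − (8 + 5x) = 12.
Collecting terms: x + 4 = 12, so x = 8.
Then 2E = 8 + 5·8 = 48, so E = 24, V = 2E/3 = 16, F = 2 + 8 = 10.

24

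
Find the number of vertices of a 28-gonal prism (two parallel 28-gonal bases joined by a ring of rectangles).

56

A prism on an n-gon has two n-gon bases and n rectangular sides: V = 2·28 = 56, E = 3·28 = 84, F = 28 + 2 = 30.
Check: V − E + F = 56 − 84 + 30 = 2.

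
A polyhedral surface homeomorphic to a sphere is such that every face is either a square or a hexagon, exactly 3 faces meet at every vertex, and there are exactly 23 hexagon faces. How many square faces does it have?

6

Let x be the number of squares; then F = 23 + x.
Edge–face incidences: 2E = 6·23 + 4·x = 138 + 4x.
Every vertex has degree 3, so 3V = 2E.
Euler: V − E + F = 2 ⇒ (2E)/3 − E + (23 + x) = 2.
Multiply by 6: 2·(2E) − 3·(2E) + 6·(23 + x) = 12, i.e. 138 + 6x − (138 + 4x) = 12.
Collecting terms: 2x = 12, so x = 6.
Then 2E = 138 + 4·6 = 162, so E = 81, V = 2E/3 = 54, F = 23 + 6 = 29.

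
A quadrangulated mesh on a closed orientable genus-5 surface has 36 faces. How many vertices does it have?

χ = 2 − 2·5 = -8, and every face is a square so 4F = 2E.
E = 4·36/2 = 72. Then V = -8 + E − F = -8 + 72 − 36 = 28.

28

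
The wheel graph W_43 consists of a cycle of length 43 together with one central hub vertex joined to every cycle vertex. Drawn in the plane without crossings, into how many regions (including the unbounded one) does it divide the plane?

W_43 has V = 43 + 1 = 44 vertices and E = 2·43 = 86 edges.
By Euler's formula F = 2 − V + E = 2 − 44 + 86 = 44.

44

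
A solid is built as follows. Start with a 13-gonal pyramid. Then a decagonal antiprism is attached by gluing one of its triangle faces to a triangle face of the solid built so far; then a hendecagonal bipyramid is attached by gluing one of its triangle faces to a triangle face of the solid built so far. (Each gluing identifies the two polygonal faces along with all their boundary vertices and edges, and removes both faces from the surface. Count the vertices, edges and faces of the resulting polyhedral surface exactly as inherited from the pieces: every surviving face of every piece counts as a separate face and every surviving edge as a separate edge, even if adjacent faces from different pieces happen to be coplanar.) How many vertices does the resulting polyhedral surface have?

A 13-gonal pyramid: V=14, E=26, F=14.
Attach a decagonal antiprism (V=20, E=40, F=22) along a 3-gon: merge 3 vertices and 3 edges, delete both glued faces → V=31, E=63, F=34.
Attach a hendecagonal bipyramid (V=13, E=33, F=22) along a 3-gon: merge 3 vertices and 3 edges, delete both glued faces → V=41, E=93, F=54.
Check: V − E + F = 41 − 93 + 54 = 2.

41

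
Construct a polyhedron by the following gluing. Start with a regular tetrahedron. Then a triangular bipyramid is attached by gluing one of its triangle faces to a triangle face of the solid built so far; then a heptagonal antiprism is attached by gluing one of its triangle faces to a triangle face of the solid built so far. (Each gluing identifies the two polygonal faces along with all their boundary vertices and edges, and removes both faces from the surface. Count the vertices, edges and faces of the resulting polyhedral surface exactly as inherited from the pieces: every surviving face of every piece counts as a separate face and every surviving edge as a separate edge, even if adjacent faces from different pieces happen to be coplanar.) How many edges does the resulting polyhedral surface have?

37

A regular tetrahedron: V=4, E=6, F=4.
Attach a triangular bipyramid (V=5, E=9, F=6) along a 3-gon: merge 3 vertices and 3 edges, delete both glued faces → V=6, E=12, F=8.
Attach a heptagonal antiprism (V=14, E=28, F=16) along a 3-gon: merge 3 vertices and 3 edges, delete both glued faces → V=17, E=37, F=22.
Check: V − E + F = 17 − 37 + 22 = 2.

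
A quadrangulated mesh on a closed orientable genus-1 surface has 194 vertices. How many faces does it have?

χ = 2 − 2·1 = 0, and every face is a square so 4F = 2E.
V − E + F = 0 with E = 4F/2 gives 194 − (4/2 − 1)·F = 0, so F = 194 and E = 388.

194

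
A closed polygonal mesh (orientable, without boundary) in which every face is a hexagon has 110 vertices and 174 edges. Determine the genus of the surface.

Every face is a hexagon and each edge borders two faces, so 6F = 2·174, giving F = 58.
χ = V − E + F = 110 − 174 + 58 = -6.
For a closed orientable surface χ = 2 − 2g, so g = (2 − (-6))/2 = 4.

4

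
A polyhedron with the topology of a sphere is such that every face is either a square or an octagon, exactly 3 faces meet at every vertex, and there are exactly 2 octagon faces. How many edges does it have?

24

Let x be the number of squares; then F = 2 + x.
Edge–face incidences: 2E = 8·2 + 4·x = 16 + 4x.
Every vertex has degree 3, so 3V = 2E.
Euler: V − E + F = 2 ⇒ (2E)/3 − E + (2 + x) = 2.
Multiply by 6: 2·(2E) − 3·(2E) + 6·(2 + x) = 12, i.e. 12 + 6x − (16 + 4x) = 12.
Collecting terms: 2x − 4 = 12, so 2x = 16, so x = 8.
Then 2E = 16 + 4·8 = 48, so E = 24, V = 2E/3 = 16, F = 2 + 8 = 10.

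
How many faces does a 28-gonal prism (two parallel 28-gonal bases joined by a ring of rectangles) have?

A prism on an n-gon has two n-gon bases and n rectangular sides: V = 2·28 = 56, E = 3·28 = 84, F = 28 + 2 = 30.

30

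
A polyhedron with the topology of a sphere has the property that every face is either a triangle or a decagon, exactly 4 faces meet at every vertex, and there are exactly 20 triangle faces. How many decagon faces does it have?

2

Let x be the number of decagons; then F = 20 + x.
Edge–face incidences: 2E = 3·20 + 10·x = 60 + 10x.
Every vertex has degree 4, so 4V = 2E.
Euler: V − E + F = 2 ⇒ (2E)/4 − E + (20 + x) = 2.
Multiply by 8: 2·(2E) − 4·(2E) + 8·(20 + x) = 16, i.e. 160 + 8x − 2·(60 + 10x) = 16.
Collecting terms: −12x + 40 = 16, so −12x = −24, so x = 2.
Then 2E = 60 + 10·2 = 80, so E = 40, V = 2E/4 = 20, F = 20 + 2 = 22.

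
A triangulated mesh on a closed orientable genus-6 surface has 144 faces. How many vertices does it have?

χ = 2 − 2·6 = -10, and every face is a triangle so 3F = 2E.
E = 3·144/2 = 216. Then V = -10 + E − F = -10 + 216 − 144 = 62.

62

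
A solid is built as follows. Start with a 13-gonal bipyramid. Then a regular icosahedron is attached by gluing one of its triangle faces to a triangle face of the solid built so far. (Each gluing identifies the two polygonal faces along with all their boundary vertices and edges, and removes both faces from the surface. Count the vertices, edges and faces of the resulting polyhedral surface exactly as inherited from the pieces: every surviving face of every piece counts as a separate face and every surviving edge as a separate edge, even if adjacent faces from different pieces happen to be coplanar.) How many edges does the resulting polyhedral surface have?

A 13-gonal bipyramid: V=15, E=39, F=26.
Attach a regular icosahedron (V=12, E=30, F=20) along a 3-gon: merge 3 vertices and 3 edges, delete both glued faces → V=24, E=66, F=44.
Check: V − E + F = 24 − 66 + 44 = 2.

66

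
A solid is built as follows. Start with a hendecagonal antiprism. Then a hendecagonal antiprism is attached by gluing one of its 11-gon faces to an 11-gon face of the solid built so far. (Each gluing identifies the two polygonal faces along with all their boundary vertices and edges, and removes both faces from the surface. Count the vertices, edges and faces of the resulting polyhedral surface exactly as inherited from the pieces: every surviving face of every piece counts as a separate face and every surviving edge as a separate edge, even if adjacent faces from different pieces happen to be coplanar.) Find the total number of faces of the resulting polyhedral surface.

46

A hendecagonal antiprism: V=22, E=44, F=24.
Attach a hendecagonal antiprism (V=22, E=44, F=24) along an 11-gon: merge 11 vertices and 11 edges, delete both glued faces → V=33, E=77, F=46.
Check: V − E + F = 33 − 77 + 46 = 2.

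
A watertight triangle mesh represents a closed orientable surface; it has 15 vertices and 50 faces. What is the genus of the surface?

6

Every face is a triangle, so 2E = 3·50 = 150, giving E = 75.
χ = V − E + F = 15 − 75 + 50 = -10.
For a closed orientable surface χ = 2 − 2g, so g = (2 − (-10))/2 = 6.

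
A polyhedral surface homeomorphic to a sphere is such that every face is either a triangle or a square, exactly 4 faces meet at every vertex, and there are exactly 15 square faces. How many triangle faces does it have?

8

Let x be the number of triangles; then F = 15 + x.
Edge–face incidences: 2E = 4·15 + 3·x = 60 + 3x.
Every vertex has degree 4, so 4V = 2E.
Euler: V − E + F = 2 ⇒ (2E)/4 − E + (15 + x) = 2.
Multiply by 8: 2·(2E) − 4·(2E) + 8·(15 + x) = 16, i.e. 120 + 8x − 2·(60 + 3x) = 16.
Collecting terms: 2x = 16, so x = 8.
Then 2E = 60 + 3·8 = 84, so E = 42, V = 2E/4 = 21, F = 15 + 8 = 23.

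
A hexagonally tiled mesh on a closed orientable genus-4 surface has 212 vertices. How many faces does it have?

109

χ = 2 − 2·4 = -6, and every face is a hexagon so 6F = 2E.
V − E + F = -6 with E = 6F/2 gives 212 − (6/2 − 1)·F = -6, so F = 109 and E = 327.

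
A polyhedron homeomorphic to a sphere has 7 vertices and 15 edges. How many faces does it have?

Here V − E + F = 2.
F = 2 − V + E = 2 − 7 + 15 = 10.

10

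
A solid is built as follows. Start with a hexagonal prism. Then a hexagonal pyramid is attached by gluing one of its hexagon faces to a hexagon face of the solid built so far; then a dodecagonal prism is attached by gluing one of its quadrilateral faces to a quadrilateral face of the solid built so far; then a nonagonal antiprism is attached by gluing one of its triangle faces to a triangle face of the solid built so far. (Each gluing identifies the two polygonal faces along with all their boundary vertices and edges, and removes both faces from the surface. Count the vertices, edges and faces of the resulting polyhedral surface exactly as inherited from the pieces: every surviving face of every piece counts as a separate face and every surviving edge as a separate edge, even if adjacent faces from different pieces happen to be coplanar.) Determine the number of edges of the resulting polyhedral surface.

A hexagonal prism: V=12, E=18, F=8.
Attach a hexagonal pyramid (V=7, E=12, F=7) along a 6-gon: merge 6 vertices and 6 edges, delete both glued faces → V=13, E=24, F=13.
Attach a dodecagonal prism (V=24, E=36, F=14) along a 4-gon: merge 4 vertices and 4 edges, delete both glued faces → V=33, E=56, F=25.
Attach a nonagonal antiprism (V=18, E=36, F=20) along a 3-gon: merge 3 vertices and 3 edges, delete both glued faces → V=48, E=89, F=43.
Check: V − E + F = 48 − 89 + 43 = 2.

89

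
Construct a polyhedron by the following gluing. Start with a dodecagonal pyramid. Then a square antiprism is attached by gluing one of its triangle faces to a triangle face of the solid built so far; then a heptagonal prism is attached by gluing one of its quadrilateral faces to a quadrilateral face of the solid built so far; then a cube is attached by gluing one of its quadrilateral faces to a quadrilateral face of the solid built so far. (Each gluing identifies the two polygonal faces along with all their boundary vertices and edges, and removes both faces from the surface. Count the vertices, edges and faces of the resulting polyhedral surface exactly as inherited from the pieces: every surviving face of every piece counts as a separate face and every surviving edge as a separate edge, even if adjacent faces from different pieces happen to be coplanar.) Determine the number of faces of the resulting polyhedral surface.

32

A dodecagonal pyramid: V=13, E=24, F=13.
Attach a square antiprism (V=8, E=16, F=10) along a 3-gon: merge 3 vertices and 3 edges, delete both glued faces → V=18, E=37, F=21.
Attach a heptagonal prism (V=14, E=21, F=9) along a 4-gon: merge 4 vertices and 4 edges, delete both glued faces → V=28, E=54, F=28.
Attach a cube (V=8, E=12, F=6) along a 4-gon: merge 4 vertices and 4 edges, delete both glued faces → V=32, E=62, F=32.
Check: V − E + F = 32 − 62 + 32 = 2.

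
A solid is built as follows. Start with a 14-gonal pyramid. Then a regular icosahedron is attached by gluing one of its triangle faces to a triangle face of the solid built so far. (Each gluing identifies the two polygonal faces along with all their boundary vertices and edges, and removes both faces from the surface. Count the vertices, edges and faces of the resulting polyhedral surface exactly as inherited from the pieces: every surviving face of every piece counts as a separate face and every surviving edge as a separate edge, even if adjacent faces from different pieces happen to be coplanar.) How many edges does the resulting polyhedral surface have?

55

A 14-gonal pyramid: V=15, E=28, F=15.
Attach a regular icosahedron (V=12, E=30, F=20) along a 3-gon: merge 3 vertices and 3 edges, delete both glued faces → V=24, E=55, F=33.
Check: V − E + F = 24 − 55 + 33 = 2.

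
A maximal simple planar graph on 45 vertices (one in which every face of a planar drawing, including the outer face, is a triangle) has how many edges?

In a plane triangulation 3F = 2E and V − E + F = 2, so E = 3V − 6 = 3·45 − 6 = 129.

129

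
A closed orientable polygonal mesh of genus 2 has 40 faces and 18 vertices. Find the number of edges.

60

For a closed orientable surface of genus 2, χ = 2 − 2·2 = -2.
E = V + F − (-2) = 18 + 40 − (-2) = 60.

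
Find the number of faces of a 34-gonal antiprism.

70

An antiprism on an n-gon has two n-gon caps and 2n triangles: V = 2·34 = 68, E = 4·34 = 136, F = 2·34 + 2 = 70.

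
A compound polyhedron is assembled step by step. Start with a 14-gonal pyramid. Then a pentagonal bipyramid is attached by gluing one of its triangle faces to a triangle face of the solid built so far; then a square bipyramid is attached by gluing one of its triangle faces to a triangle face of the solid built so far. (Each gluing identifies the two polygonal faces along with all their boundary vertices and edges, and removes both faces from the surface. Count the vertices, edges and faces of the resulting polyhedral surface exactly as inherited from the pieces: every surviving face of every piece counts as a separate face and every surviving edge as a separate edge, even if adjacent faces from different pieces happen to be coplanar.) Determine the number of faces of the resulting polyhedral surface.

29

A 14-gonal pyramid: V=15, E=28, F=15.
Attach a pentagonal bipyramid (V=7, E=15, F=10) along a 3-gon: merge 3 vertices and 3 edges, delete both glued faces → V=19, E=40, F=23.
Attach a square bipyramid (V=6, E=12, F=8) along a 3-gon: merge 3 vertices and 3 edges, delete both glued faces → V=22, E=49, F=29.
Check: V − E + F = 22 − 49 + 29 = 2.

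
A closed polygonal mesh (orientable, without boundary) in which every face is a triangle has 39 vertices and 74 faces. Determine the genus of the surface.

0

Every face is a triangle, so 2E = 3·74 = 222, giving E = 111.
χ = V − E + F = 39 − 111 + 74 = 2.
For a closed orientable surface χ = 2 − 2g, so g = (2 − (2))/2 = 0.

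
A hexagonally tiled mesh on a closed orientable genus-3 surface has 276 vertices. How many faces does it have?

χ = 2 − 2·3 = -4, and every face is a hexagon so 6F = 2E.
V − E + F = -4 with E = 6F/2 gives 276 − (6/2 − 1)·F = -4, so F = 140 and E = 420.

140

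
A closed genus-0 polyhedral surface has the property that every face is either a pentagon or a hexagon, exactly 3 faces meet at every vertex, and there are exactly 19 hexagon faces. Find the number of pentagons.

Let x be the number of pentagons; then F = 19 + x.
Edge–face incidences: 2E = 6·19 + 5·x = 114 + 5x.
Every vertex has degree 3, so 3V = 2E.
Euler: V − E + F = 2 ⇒ (2E)/3 − E + (19 + x) = 2.
Multiply by 6: 2·(2E) − 3·(2E) + 6·(19 + x) = 12, i.e. 114 + 6x − (114 + 5x) = 12.
Collecting terms: x = 12.
Then 2E = 114 + 5·12 = 174, so E = 87, V = 2E/3 = 58, F = 19 + 12 = 31.

12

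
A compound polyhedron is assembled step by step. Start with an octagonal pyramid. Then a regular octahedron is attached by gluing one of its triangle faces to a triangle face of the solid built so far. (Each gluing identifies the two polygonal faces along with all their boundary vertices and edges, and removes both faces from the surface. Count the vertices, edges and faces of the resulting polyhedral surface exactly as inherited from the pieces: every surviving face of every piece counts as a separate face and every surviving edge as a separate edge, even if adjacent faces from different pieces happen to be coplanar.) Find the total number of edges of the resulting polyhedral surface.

25

An octagonal pyramid: V=9, E=16, F=9.
Attach a regular octahedron (V=6, E=12, F=8) along a 3-gon: merge 3 vertices and 3 edges, delete both glued faces → V=12, E=25, F=15.
Check: V − E + F = 12 − 25 + 15 = 2.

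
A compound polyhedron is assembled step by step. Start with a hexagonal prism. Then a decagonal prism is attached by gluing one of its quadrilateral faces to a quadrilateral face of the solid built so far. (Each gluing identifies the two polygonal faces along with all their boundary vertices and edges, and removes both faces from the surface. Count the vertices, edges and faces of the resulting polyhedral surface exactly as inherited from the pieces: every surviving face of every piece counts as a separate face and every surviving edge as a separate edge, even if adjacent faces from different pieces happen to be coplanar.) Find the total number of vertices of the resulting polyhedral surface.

A hexagonal prism: V=12, E=18, F=8.
Attach a decagonal prism (V=20, E=30, F=12) along a 4-gon: merge 4 vertices and 4 edges, delete both glued faces → V=28, E=44, F=18.
Check: V − E + F = 28 − 44 + 18 = 2.

28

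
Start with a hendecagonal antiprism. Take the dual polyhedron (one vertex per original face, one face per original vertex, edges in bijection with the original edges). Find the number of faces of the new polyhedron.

22

The base solid has V = 22, E = 44, F = 24.
The dual swaps V and F and preserves E: V′ = F = 24, E′ = E = 44, F′ = V = 22.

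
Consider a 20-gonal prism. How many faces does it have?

A prism on an n-gon has two n-gon bases and n rectangular sides: V = 2·20 = 40, E = 3·20 = 60, F = 20 + 2 = 22.
Check: V − E + F = 40 − 60 + 22 = 2.

22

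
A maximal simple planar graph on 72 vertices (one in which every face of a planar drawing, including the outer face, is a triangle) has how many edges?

In a plane triangulation 3F = 2E and V − E + F = 2, so E = 3V − 6 = 3·72 − 6 = 210.

210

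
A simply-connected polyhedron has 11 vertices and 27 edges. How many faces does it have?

18

Here V − E + F = 2.
F = 2 − V + E = 2 − 11 + 27 = 18.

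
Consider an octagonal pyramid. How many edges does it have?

A pyramid on an n-gon base has one n-gon and n triangles: V = 8 + 1 = 9, E = 2·8 = 16, F = 8 + 1 = 9.

16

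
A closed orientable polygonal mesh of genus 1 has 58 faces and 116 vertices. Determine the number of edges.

174

For a closed orientable surface of genus 1, χ = 2 − 2·1 = 0.
E = V + F − (0) = 116 + 58 − (0) = 174.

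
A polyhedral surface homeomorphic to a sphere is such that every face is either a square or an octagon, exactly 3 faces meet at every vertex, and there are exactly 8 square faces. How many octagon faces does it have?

2

Let x be the number of octagons; then F = 8 + x.
Edge–face incidences: 2E = 4·8 + 8·x = 32 + 8x.
Every vertex has degree 3, so 3V = 2E.
Euler: V − E + F = 2 ⇒ (2E)/3 − E + (8 + x) = 2.
Multiply by 6: 2·(2E) − 3·(2E) + 6·(8 + x) = 12, i.e. 48 + 6x − (32 + 8x) = 12.
Collecting terms: −2x + 16 = 12, so −2x = −4, so x = 2.
Then 2E = 32 + 8·2 = 48, so E = 24, V = 2E/3 = 16, F = 8 + 2 = 10.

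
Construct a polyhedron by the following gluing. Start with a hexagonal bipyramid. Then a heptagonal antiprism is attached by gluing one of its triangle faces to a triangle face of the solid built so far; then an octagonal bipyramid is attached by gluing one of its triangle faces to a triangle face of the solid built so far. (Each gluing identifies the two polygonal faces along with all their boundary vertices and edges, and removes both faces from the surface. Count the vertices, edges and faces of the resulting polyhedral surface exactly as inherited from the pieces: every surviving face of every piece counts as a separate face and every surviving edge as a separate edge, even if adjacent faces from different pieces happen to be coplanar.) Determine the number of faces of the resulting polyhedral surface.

40

A hexagonal bipyramid: V=8, E=18, F=12.
Attach a heptagonal antiprism (V=14, E=28, F=16) along a 3-gon: merge 3 vertices and 3 edges, delete both glued faces → V=19, E=43, F=26.
Attach an octagonal bipyramid (V=10, E=24, F=16) along a 3-gon: merge 3 vertices and 3 edges, delete both glued faces → V=26, E=64, F=40.
Check: V − E + F = 26 − 64 + 40 = 2.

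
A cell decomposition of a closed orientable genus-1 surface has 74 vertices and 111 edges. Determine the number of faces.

37

For a closed orientable surface of genus 1, χ = 2 − 2·1 = 0.
F = 0 − V + E = 0 − 74 + 111 = 37.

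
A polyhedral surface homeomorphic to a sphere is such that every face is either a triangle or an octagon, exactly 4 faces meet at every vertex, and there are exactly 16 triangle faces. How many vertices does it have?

Let x be the number of octagons; then F = 16 + x.
Edge–face incidences: 2E = 3·16 + 8·x = 48 + 8x.
Every vertex has degree 4, so 4V = 2E.
Euler: V − E + F = 2 ⇒ (2E)/4 − E + (16 + x) = 2.
Multiply by 8: 2·(2E) − 4·(2E) + 8·(16 + x) = 16, i.e. 128 + 8x − 2·(48 + 8x) = 16.
Collecting terms: −8x + 32 = 16, so −8x = −16, so x = 2.
Then 2E = 48 + 8·2 = 64, so E = 32, V = 2E/4 = 16, F = 16 + 2 = 18.

16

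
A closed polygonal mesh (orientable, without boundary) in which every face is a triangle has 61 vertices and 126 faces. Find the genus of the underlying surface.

2

Every face is a triangle, so 2E = 3·126 = 378, giving E = 189.
χ = V − E + F = 61 − 189 + 126 = -2.
For a closed orientable surface χ = 2 − 2g, so g = (2 − (-2))/2 = 2.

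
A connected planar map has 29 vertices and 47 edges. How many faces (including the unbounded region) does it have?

Euler's formula for a connected plane graph: V − E + F = 2, so F = 2 − 29 + 47 = 20.

20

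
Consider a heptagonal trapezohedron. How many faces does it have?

14

The n-trapezohedron (dual of the n-antiprism) has V = 2·7 + 2 = 16, E = 4·7 = 28, F = 2·7 = 14.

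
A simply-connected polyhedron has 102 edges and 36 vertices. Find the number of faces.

Here V − E + F = 2.
F = 2 − V + E = 2 − 36 + 102 = 68.

68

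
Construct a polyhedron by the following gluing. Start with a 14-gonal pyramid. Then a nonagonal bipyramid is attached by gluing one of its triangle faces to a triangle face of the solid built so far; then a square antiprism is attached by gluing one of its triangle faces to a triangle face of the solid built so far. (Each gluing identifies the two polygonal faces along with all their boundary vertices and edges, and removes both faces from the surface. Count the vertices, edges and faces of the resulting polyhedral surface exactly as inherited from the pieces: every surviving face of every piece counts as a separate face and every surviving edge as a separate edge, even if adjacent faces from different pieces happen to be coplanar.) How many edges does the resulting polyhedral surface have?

A 14-gonal pyramid: V=15, E=28, F=15.
Attach a nonagonal bipyramid (V=11, E=27, F=18) along a 3-gon: merge 3 vertices and 3 edges, delete both glued faces → V=23, E=52, F=31.
Attach a square antiprism (V=8, E=16, F=10) along a 3-gon: merge 3 vertices and 3 edges, delete both glued faces → V=28, E=65, F=39.
Check: V − E + F = 28 − 65 + 39 = 2.

65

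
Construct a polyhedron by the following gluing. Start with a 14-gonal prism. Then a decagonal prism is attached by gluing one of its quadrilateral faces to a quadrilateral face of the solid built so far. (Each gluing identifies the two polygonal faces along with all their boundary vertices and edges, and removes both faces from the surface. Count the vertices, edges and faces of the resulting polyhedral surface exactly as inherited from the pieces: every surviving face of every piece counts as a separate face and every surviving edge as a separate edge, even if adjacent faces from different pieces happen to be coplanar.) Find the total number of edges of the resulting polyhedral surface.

68

A 14-gonal prism: V=28, E=42, F=16.
Attach a decagonal prism (V=20, E=30, F=12) along a 4-gon: merge 4 vertices and 4 edges, delete both glued faces → V=44, E=68, F=26.
Check: V − E + F = 44 − 68 + 26 = 2.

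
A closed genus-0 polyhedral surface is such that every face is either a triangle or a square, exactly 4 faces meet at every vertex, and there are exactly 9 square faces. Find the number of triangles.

8

Let x be the number of triangles; then F = 9 + x.
Edge–face incidences: 2E = 4·9 + 3·x = 36 + 3x.
Every vertex has degree 4, so 4V = 2E.
Euler: V − E + F = 2 ⇒ (2E)/4 − E + (9 + x) = 2.
Multiply by 8: 2·(2E) − 4·(2E) + 8·(9 + x) = 16, i.e. 72 + 8x − 2·(36 + 3x) = 16.
Collecting terms: 2x = 16, so x = 8.
Then 2E = 36 + 3·8 = 60, so E = 30, V = 2E/4 = 15, F = 9 + 8 = 17.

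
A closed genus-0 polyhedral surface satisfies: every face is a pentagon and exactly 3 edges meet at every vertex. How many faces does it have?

12

Each face has 5 edges and each edge borders two faces, so 2E = 5F.
Each vertex has degree 3, so 3V = 2E and hence V = 5F/3.
Euler: V − E + F = 2 ⇒ (5F/3) − (5F/2) + F = 2.
Multiply by 6: (10 − 15 + 6)F = 12, i.e. 1F = 12.
So F = 12, E = 5·12/2 = 30, V = 5·12/3 = 20.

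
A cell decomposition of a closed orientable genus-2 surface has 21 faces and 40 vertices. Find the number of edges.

63

For a closed orientable surface of genus 2, χ = 2 − 2·2 = -2.
E = V + F − (-2) = 40 + 21 − (-2) = 63.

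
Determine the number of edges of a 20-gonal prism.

60

A prism on an n-gon has two n-gon bases and n rectangular sides: V = 2·20 = 40, E = 3·20 = 60, F = 20 + 2 = 22.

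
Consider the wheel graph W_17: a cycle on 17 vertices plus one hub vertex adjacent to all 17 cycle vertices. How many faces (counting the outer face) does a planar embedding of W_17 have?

W_17 has V = 17 + 1 = 18 vertices and E = 2·17 = 34 edges.
By Euler's formula F = 2 − V + E = 2 − 18 + 34 = 18.

18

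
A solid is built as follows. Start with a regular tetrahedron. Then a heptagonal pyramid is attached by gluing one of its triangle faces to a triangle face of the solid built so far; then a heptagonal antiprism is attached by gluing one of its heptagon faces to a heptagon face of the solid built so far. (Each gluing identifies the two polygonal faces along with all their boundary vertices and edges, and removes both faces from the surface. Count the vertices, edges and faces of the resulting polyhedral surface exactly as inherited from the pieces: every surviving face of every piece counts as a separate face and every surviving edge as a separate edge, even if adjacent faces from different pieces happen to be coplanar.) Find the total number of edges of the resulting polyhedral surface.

38

A regular tetrahedron: V=4, E=6, F=4.
Attach a heptagonal pyramid (V=8, E=14, F=8) along a 3-gon: merge 3 vertices and 3 edges, delete both glued faces → V=9, E=17, F=10.
Attach a heptagonal antiprism (V=14, E=28, F=16) along a 7-gon: merge 7 vertices and 7 edges, delete both glued faces → V=16, E=38, F=24.
Check: V − E + F = 16 − 38 + 24 = 2.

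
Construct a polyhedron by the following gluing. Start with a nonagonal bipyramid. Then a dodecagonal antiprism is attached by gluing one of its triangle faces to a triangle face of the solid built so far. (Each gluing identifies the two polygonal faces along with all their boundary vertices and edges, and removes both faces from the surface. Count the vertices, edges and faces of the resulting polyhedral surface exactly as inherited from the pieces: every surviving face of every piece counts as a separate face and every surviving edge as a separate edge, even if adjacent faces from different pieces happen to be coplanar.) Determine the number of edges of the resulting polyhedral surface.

72

A nonagonal bipyramid: V=11, E=27, F=18.
Attach a dodecagonal antiprism (V=24, E=48, F=26) along a 3-gon: merge 3 vertices and 3 edges, delete both glued faces → V=32, E=72, F=42.
Check: V − E + F = 32 − 72 + 42 = 2.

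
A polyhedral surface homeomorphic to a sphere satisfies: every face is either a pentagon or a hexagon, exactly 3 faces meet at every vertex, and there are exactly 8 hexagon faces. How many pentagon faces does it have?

12

Let x be the number of pentagons; then F = 8 + x.
Edge–face incidences: 2E = 6·8 + 5·x = 48 + 5x.
Every vertex has degree 3, so 3V = 2E.
Euler: V − E + F = 2 ⇒ (2E)/3 − E + (8 + x) = 2.
Multiply by 6: 2·(2E) − 3·(2E) + 6·(8 + x) = 12, i.e. 48 + 6x − (48 + 5x) = 12.
Collecting terms: x = 12.
Then 2E = 48 + 5·12 = 108, so E = 54, V = 2E/3 = 36, F = 8 + 12 = 20.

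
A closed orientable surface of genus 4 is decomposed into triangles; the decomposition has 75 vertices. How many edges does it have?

χ = 2 − 2·4 = -6, and every face is a triangle so 3F = 2E.
V − E + F = -6 with E = 3F/2 gives 75 − (3/2 − 1)·F = -6, so F = 162 and E = 243.

243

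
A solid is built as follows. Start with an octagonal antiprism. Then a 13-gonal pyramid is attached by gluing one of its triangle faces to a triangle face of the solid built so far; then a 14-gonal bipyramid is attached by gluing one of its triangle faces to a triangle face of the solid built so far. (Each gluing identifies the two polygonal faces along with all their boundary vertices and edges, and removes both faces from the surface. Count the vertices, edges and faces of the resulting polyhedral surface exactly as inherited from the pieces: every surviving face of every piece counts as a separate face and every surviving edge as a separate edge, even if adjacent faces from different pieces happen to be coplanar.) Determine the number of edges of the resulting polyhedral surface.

An octagonal antiprism: V=16, E=32, F=18.
Attach a 13-gonal pyramid (V=14, E=26, F=14) along a 3-gon: merge 3 vertices and 3 edges, delete both glued faces → V=27, E=55, F=30.
Attach a 14-gonal bipyramid (V=16, E=42, F=28) along a 3-gon: merge 3 vertices and 3 edges, delete both glued faces → V=40, E=94, F=56.
Check: V − E + F = 40 − 94 + 56 = 2.

94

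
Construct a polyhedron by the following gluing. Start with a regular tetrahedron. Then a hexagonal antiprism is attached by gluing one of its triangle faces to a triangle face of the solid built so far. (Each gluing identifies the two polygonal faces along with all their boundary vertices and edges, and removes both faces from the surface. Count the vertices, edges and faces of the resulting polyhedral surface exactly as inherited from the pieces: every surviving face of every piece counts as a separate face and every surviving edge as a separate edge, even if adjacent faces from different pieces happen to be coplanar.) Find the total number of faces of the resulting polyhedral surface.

A regular tetrahedron: V=4, E=6, F=4.
Attach a hexagonal antiprism (V=12, E=24, F=14) along a 3-gon: merge 3 vertices and 3 edges, delete both glued faces → V=13, E=27, F=16.
Check: V − E + F = 13 − 27 + 16 = 2.

16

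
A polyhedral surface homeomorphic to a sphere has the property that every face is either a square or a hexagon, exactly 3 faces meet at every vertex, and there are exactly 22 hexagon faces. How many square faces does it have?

6

Let x be the number of squares; then F = 22 + x.
Edge–face incidences: 2E = 6·22 + 4·x = 132 + 4x.
Every vertex has degree 3, so 3V = 2E.
Euler: V − E + F = 2 ⇒ (2E)/3 − E + (22 + x) = 2.
Multiply by 6: 2·(2E) − 3·(2E) + 6·(22 + x) = 12, i.e. 132 + 6x − (132 + 4x) = 12.
Collecting terms: 2x = 12, so x = 6.
Then 2E = 132 + 4·6 = 156, so E = 78, V = 2E/3 = 52, F = 22 + 6 = 28.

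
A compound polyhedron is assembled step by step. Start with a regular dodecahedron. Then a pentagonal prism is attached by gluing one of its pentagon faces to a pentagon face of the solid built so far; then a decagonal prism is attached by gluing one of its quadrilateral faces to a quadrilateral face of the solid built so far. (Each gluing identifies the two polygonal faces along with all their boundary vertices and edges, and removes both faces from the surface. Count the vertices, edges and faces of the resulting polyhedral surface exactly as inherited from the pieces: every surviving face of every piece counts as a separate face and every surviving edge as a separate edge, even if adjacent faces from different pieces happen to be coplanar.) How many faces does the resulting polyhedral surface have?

A regular dodecahedron: V=20, E=30, F=12.
Attach a pentagonal prism (V=10, E=15, F=7) along a 5-gon: merge 5 vertices and 5 edges, delete both glued faces → V=25, E=40, F=17.
Attach a decagonal prism (V=20, E=30, F=12) along a 4-gon: merge 4 vertices and 4 edges, delete both glued faces → V=41, E=66, F=27.
Check: V − E + F = 41 − 66 + 27 = 2.

27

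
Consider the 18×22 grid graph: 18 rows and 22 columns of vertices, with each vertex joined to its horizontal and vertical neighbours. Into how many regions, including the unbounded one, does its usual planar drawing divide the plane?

The grid has V = 18·22 = 396 vertices and E = 18·21 + 22·17 = 752 edges.
F = 2 − V + E = 2 − 396 + 752 = 358.

358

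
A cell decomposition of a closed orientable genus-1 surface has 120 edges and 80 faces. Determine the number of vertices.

40

For a closed orientable surface of genus 1, χ = 2 − 2·1 = 0.
V = 0 + E − F = 0 + 120 − 80 = 40.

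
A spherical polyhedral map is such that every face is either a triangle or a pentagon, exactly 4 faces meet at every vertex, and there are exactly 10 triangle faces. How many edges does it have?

20

Let x be the number of pentagons; then F = 10 + x.
Edge–face incidences: 2E = 3·10 + 5·x = 30 + 5x.
Every vertex has degree 4, so 4V = 2E.
Euler: V − E + F = 2 ⇒ (2E)/4 − E + (10 + x) = 2.
Multiply by 8: 2·(2E) − 4·(2E) + 8·(10 + x) = 16, i.e. 80 + 8x − 2·(30 + 5x) = 16.
Collecting terms: −2x + 20 = 16, so −2x = −4, so x = 2.
Then 2E = 30 + 5·2 = 40, so E = 20, V = 2E/4 = 10, F = 10 + 2 = 12.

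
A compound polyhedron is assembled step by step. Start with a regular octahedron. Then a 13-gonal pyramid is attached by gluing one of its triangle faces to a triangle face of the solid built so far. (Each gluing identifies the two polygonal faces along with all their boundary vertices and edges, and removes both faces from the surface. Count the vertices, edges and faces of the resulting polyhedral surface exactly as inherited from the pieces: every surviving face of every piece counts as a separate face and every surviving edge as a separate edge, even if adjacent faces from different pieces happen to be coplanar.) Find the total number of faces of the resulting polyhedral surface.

20

A regular octahedron: V=6, E=12, F=8.
Attach a 13-gonal pyramid (V=14, E=26, F=14) along a 3-gon: merge 3 vertices and 3 edges, delete both glued faces → V=17, E=35, F=20.
Check: V − E + F = 17 − 35 + 20 = 2.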